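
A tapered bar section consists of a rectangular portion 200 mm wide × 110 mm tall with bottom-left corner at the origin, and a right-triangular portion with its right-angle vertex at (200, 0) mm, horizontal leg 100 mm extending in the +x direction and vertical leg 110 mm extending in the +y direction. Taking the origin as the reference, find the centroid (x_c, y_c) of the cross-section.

x_c = 126.67 mm, y_c = 51.33 mm

Part | A | x̄ᵢ | ȳᵢ | A·x̄ᵢ | A·ȳᵢ
rectangular portion | 22000.00 | 100.00 | 55.00 | 2200000.00 | 1210000.00
triangular portion | 5500.00 | 233.33 | 36.67 | 1283333.33 | 201666.67
Σ | 27500.00 |  |  | 3483333.33 | 1411666.67
x_c = 3483333.33 / 27500.00 = 126.67 mm
y_c = 1411666.67 / 27500.00 = 51.33 mm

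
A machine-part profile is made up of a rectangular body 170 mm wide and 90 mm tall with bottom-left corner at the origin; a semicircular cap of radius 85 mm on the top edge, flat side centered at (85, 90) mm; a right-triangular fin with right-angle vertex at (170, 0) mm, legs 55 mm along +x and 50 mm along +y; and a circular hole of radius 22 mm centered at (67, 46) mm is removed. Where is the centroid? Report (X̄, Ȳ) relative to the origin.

rectangular body: A = 170 × 90 = 15300.00, centroid at (85.00, 45.00).
semicircular top: A = ½π·85² = 11349.00, centroid at (85.00, 126.08).
triangular fin: A = ½·55·50 = 1375.00, centroid at (188.33, 16.67).
hole: A = −π·22² = -1520.53, centroid at (67.00, 46.00).
ΣA = 26503.47 mm²
ΣAX̄ = (15300.00)(85.00) + (11349.00)(85.00) + (1375.00)(188.33) + (-1520.53)(67.00) = 2422248.06 mm³
ΣAȲ = (15300.00)(45.00) + (11349.00)(126.08) + (1375.00)(16.67) + (-1520.53)(46.00) = 2072299.23 mm³
X̄ = 2422248.06 / 26503.47 = 91.39 mm
Ȳ = 2072299.23 / 26503.47 = 78.19 mm

X̄ = 91.39 mm, Ȳ = 78.19 mm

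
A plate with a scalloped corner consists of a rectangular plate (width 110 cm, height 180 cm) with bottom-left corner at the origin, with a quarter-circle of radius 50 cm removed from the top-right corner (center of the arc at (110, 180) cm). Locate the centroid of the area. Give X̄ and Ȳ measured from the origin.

Part | A | x̄ᵢ | ȳᵢ | A·x̄ᵢ | A·ȳᵢ
plate | 19800.00 | 55.00 | 90.00 | 1089000.00 | 1782000.00
removed quarter-circle | -1963.50 | 88.78 | 158.78 | -174317.83 | -311762.51
Σ | 17836.50 |  |  | 914682.17 | 1470237.49
X̄ = 914682.17 / 17836.50 = 51.28 cm
Ȳ = 1470237.49 / 17836.50 = 82.43 cm

X̄ = 51.28 cm, Ȳ = 82.43 cm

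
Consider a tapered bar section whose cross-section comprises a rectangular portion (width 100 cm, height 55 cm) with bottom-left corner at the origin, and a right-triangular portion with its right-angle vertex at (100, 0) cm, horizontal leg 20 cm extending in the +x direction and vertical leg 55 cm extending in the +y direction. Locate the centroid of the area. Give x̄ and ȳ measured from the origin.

rectangular portion: A = 100 × 55 = 5500.00, centroid at (50.00, 27.50).
triangular portion: A = ½·20·55 = 550.00, centroid at (106.67, 18.33).
ΣA = 6050.00 cm²
ΣAx̄ = (5500.00)(50.00) + (550.00)(106.67) = 333666.67 cm³
ΣAȳ = (5500.00)(27.50) + (550.00)(18.33) = 161333.33 cm³
x̄ = 333666.67 / 6050.00 = 55.15 cm
ȳ = 161333.33 / 6050.00 = 26.67 cm

x̄ = 55.15 cm, ȳ = 26.67 cm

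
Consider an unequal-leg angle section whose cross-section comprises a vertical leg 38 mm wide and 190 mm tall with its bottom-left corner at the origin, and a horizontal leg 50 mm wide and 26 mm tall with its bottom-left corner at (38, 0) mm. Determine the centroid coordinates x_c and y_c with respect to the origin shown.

vertical leg: A = 38 × 190 = 7220.00, centroid at (19.00, 95.00).
horizontal leg: A = 50 × 26 = 1300.00, centroid at (63.00, 13.00).
ΣA = 8520.00 mm², ΣAx_c = 219080.00 mm³, ΣAy_c = 702800.00 mm³.
x_c = 219080.00/8520.00 = 25.71 mm; y_c = 702800.00/8520.00 = 82.49 mm.

x_c = 25.71 mm, y_c = 82.49 mm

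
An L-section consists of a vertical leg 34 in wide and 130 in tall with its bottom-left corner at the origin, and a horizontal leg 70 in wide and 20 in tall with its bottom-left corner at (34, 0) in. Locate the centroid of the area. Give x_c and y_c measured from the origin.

vertical leg: A = 34 × 130 = 4420.00, centroid at (17.00, 65.00).
horizontal leg: A = 70 × 20 = 1400.00, centroid at (69.00, 10.00).
ΣA = 5820.00 in²
ΣAx_c = (4420.00)(17.00) + (1400.00)(69.00) = 171740.00 in³
ΣAy_c = (4420.00)(65.00) + (1400.00)(10.00) = 301300.00 in³
x_c = 171740.00 / 5820.00 = 29.51 in
y_c = 301300.00 / 5820.00 = 51.77 in

x_c = 29.51 in, y_c = 51.77 in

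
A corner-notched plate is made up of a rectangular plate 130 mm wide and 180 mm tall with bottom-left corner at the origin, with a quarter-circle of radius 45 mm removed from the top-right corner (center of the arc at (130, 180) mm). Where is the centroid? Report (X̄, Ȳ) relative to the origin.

Part | A | x̄ᵢ | ȳᵢ | A·x̄ᵢ | A·ȳᵢ
plate | 23400.00 | 65.00 | 90.00 | 1521000.00 | 2106000.00
removed quarter-circle | -1590.43 | 110.90 | 160.90 | -176381.07 | -255902.63
Σ | 21809.57 |  |  | 1344618.93 | 1850097.37
X̄ = 1344618.93 / 21809.57 = 61.65 mm
Ȳ = 1850097.37 / 21809.57 = 84.83 mm

X̄ = 61.65 mm, Ȳ = 84.83 mm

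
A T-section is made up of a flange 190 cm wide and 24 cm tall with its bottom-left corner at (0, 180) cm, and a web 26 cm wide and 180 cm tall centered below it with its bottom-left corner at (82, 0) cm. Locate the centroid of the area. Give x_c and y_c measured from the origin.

x_c = 95.00 cm, y_c = 140.34 cm

web: A = 26 × 180 = 4680.00, centroid at (95.00, 90.00).
flange: A = 190 × 24 = 4560.00, centroid at (95.00, 192.00).
ΣA = 9240.00 cm²
ΣAx_c = (4680.00)(95.00) + (4560.00)(95.00) = 877800.00 cm³
ΣAy_c = (4680.00)(90.00) + (4560.00)(192.00) = 1296720.00 cm³
x_c = 877800.00 / 9240.00 = 95.00 cm
y_c = 1296720.00 / 9240.00 = 140.34 cm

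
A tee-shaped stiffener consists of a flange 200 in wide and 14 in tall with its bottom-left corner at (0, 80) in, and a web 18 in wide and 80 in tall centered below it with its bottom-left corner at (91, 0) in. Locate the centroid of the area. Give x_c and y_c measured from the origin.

x_c = 100.00 in, y_c = 71.04 in

web: A = 18 × 80 = 1440.00, centroid at (100.00, 40.00).
flange: A = 200 × 14 = 2800.00, centroid at (100.00, 87.00).
ΣA = 4240.00 in²
ΣAx_c = (1440.00)(100.00) + (2800.00)(100.00) = 424000.00 in³
ΣAy_c = (1440.00)(40.00) + (2800.00)(87.00) = 301200.00 in³
x_c = 424000.00 / 4240.00 = 100.00 in
y_c = 301200.00 / 4240.00 = 71.04 in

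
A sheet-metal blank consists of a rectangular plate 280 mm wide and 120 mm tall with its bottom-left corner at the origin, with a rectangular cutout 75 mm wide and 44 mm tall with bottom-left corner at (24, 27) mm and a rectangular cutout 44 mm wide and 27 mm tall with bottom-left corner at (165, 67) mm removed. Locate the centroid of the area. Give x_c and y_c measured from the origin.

Part | A | x̄ᵢ | ȳᵢ | A·x̄ᵢ | A·ȳᵢ
plate | 33600.00 | 140.00 | 60.00 | 4704000.00 | 2016000.00
hole 1 | -3300.00 | 61.50 | 49.00 | -202950.00 | -161700.00
hole 2 | -1188.00 | 187.00 | 80.50 | -222156.00 | -95634.00
Σ | 29112.00 |  |  | 4278894.00 | 1758666.00
x_c = 4278894.00 / 29112.00 = 146.98 mm
y_c = 1758666.00 / 29112.00 = 60.41 mm

x_c = 146.98 mm, y_c = 60.41 mm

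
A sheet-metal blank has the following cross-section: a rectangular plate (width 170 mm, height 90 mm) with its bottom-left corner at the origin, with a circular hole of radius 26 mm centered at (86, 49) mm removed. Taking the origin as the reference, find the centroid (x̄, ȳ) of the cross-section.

plate: A = 170 × 90 = 15300.00, centroid at (85.00, 45.00).
hole: A = −π·26² = -2123.72, centroid at (86.00, 49.00).
ΣA = 13176.28 mm²
ΣAx̄ = (15300.00)(85.00) + (-2123.72)(86.00) = 1117860.37 mm³
ΣAȳ = (15300.00)(45.00) + (-2123.72)(49.00) = 584437.88 mm³
x̄ = 1117860.37 / 13176.28 = 84.84 mm
ȳ = 584437.88 / 13176.28 = 44.36 mm

x̄ = 84.84 mm, ȳ = 44.36 mm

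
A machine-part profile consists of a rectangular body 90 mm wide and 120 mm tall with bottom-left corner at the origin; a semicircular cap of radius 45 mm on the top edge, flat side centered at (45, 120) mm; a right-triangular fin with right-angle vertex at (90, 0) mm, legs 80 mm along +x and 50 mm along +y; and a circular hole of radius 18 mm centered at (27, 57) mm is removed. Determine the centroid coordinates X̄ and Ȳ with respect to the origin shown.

Part | A | x̄ᵢ | ȳᵢ | A·x̄ᵢ | A·ȳᵢ
rectangular body | 10800.00 | 45.00 | 60.00 | 486000.00 | 648000.00
semicircular top | 3180.86 | 45.00 | 139.10 | 143138.82 | 442453.51
triangular fin | 2000.00 | 116.67 | 16.67 | 233333.33 | 33333.33
hole | -1017.88 | 27.00 | 57.00 | -27482.65 | -58018.93
Σ | 14962.99 |  |  | 834989.50 | 1065767.91
X̄ = 834989.50 / 14962.99 = 55.80 mm
Ȳ = 1065767.91 / 14962.99 = 71.23 mm

X̄ = 55.80 mm, Ȳ = 71.23 mm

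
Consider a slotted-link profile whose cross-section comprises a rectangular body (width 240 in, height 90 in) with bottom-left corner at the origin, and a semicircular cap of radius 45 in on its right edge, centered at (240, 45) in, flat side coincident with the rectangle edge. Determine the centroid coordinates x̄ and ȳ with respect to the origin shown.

rectangular body: A = 240 × 90 = 21600.00, centroid at (120.00, 45.00).
semicircular end: A = ½π·45² = 3180.86, centroid at (259.10, 45.00).
ΣA = 24780.86 in², ΣAx̄ = 3416157.01 in³, ΣAȳ = 1115138.82 in³.
x̄ = 3416157.01/24780.86 = 137.85 in; ȳ = 1115138.82/24780.86 = 45.00 in.

x̄ = 137.85 in, ȳ = 45.00 in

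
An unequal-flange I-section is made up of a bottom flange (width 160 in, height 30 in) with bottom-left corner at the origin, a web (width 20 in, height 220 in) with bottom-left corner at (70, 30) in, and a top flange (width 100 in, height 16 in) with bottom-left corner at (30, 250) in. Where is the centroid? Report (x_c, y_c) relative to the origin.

x_c = 80.00 in, y_c = 101.93 in

bottom flange: A = 160 × 30 = 4800.00, centroid at (80.00, 15.00).
web: A = 20 × 220 = 4400.00, centroid at (80.00, 140.00).
top flange: A = 100 × 16 = 1600.00, centroid at (80.00, 258.00).
ΣA = 10800.00 in², ΣAx_c = 864000.00 in³, ΣAy_c = 1100800.00 in³.
x_c = 864000.00/10800.00 = 80.00 in; y_c = 1100800.00/10800.00 = 101.93 in.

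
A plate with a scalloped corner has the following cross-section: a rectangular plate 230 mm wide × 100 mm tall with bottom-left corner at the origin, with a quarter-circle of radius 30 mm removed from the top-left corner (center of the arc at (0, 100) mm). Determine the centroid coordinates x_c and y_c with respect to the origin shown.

plate: A = 230 × 100 = 23000.00, centroid at (115.00, 50.00).
removed quarter-circle: A = −¼π·30² = -706.86, centroid at (12.73, 87.27).
ΣA = 22293.14 mm²
ΣAx_c = (23000.00)(115.00) + (-706.86)(12.73) = 2636000.00 mm³
ΣAy_c = (23000.00)(50.00) + (-706.86)(87.27) = 1088314.17 mm³
x_c = 2636000.00 / 22293.14 = 118.24 mm
y_c = 1088314.17 / 22293.14 = 48.82 mm

x_c = 118.24 mm, y_c = 48.82 mm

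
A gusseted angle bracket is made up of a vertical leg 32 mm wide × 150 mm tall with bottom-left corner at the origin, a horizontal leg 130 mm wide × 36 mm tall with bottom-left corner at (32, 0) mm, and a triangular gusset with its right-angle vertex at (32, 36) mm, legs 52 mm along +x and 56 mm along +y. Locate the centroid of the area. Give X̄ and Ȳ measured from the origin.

X̄ = 55.10 mm, Ȳ = 47.90 mm

vertical leg: A = 32 × 150 = 4800.00, centroid at (16.00, 75.00).
horizontal leg: A = 130 × 36 = 4680.00, centroid at (97.00, 18.00).
gusset: A = ½·52·56 = 1456.00, centroid at (49.33, 54.67).
ΣA = 10936.00 mm²
ΣAX̄ = (4800.00)(16.00) + (4680.00)(97.00) + (1456.00)(49.33) = 602589.33 mm³
ΣAȲ = (4800.00)(75.00) + (4680.00)(18.00) + (1456.00)(54.67) = 523834.67 mm³
X̄ = 602589.33 / 10936.00 = 55.10 mm
Ȳ = 523834.67 / 10936.00 = 47.90 mm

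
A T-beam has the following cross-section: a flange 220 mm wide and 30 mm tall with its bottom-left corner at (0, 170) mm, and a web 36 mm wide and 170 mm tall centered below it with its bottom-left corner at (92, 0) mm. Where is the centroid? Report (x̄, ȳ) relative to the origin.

Part | A | x̄ᵢ | ȳᵢ | A·x̄ᵢ | A·ȳᵢ
web | 6120.00 | 110.00 | 85.00 | 673200.00 | 520200.00
flange | 6600.00 | 110.00 | 185.00 | 726000.00 | 1221000.00
Σ | 12720.00 |  |  | 1399200.00 | 1741200.00
x̄ = 1399200.00 / 12720.00 = 110.00 mm
ȳ = 1741200.00 / 12720.00 = 136.89 mm

x̄ = 110.00 mm, ȳ = 136.89 mm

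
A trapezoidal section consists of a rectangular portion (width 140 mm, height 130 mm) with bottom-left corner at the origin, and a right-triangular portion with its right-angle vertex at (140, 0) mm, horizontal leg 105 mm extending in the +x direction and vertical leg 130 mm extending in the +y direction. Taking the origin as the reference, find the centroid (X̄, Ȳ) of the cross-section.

X̄ = 98.64 mm, Ȳ = 59.09 mm

rectangular portion: A = 140 × 130 = 18200.00, centroid at (70.00, 65.00).
triangular portion: A = ½·105·130 = 6825.00, centroid at (175.00, 43.33).
ΣA = 25025.00 mm², ΣAX̄ = 2468375.00 mm³, ΣAȲ = 1478750.00 mm³.
X̄ = 2468375.00/25025.00 = 98.64 mm; Ȳ = 1478750.00/25025.00 = 59.09 mm.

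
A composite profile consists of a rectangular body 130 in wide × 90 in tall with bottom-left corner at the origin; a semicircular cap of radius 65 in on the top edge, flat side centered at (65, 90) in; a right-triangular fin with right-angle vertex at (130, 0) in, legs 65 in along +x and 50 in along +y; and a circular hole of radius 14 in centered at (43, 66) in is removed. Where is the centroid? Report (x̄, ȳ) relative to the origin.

x̄ = 72.98 in, ȳ = 66.85 in

rectangular body: A = 130 × 90 = 11700.00, centroid at (65.00, 45.00).
semicircular top: A = ½π·65² = 6636.61, centroid at (65.00, 117.59).
triangular fin: A = ½·65·50 = 1625.00, centroid at (151.67, 16.67).
hole: A = −π·14² = -615.75, centroid at (43.00, 66.00).
ΣA = 19345.86 in², ΣAx̄ = 1411860.93 in³, ΣAȳ = 1293322.33 in³.
x̄ = 1411860.93/19345.86 = 72.98 in; ȳ = 1293322.33/19345.86 = 66.85 in.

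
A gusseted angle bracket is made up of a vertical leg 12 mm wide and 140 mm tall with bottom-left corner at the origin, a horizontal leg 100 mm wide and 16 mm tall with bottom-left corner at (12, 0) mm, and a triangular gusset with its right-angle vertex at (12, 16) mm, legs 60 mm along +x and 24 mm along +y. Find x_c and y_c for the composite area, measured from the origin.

vertical leg: A = 12 × 140 = 1680.00, centroid at (6.00, 70.00).
horizontal leg: A = 100 × 16 = 1600.00, centroid at (62.00, 8.00).
gusset: A = ½·60·24 = 720.00, centroid at (32.00, 24.00).
ΣA = 4000.00 mm²
ΣAx_c = (1680.00)(6.00) + (1600.00)(62.00) + (720.00)(32.00) = 132320.00 mm³
ΣAy_c = (1680.00)(70.00) + (1600.00)(8.00) + (720.00)(24.00) = 147680.00 mm³
x_c = 132320.00 / 4000.00 = 33.08 mm
y_c = 147680.00 / 4000.00 = 36.92 mm

x_c = 33.08 mm, y_c = 36.92 mm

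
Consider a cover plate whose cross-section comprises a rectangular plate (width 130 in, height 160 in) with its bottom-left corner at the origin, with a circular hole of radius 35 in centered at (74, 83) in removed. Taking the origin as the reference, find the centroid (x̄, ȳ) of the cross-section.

plate: A = 130 × 160 = 20800.00, centroid at (65.00, 80.00).
hole: A = −π·35² = -3848.45, centroid at (74.00, 83.00).
ΣA = 16951.55 in²
ΣAx̄ = (20800.00)(65.00) + (-3848.45)(74.00) = 1067214.63 in³
ΣAȳ = (20800.00)(80.00) + (-3848.45)(83.00) = 1344578.57 in³
x̄ = 1067214.63 / 16951.55 = 62.96 in
ȳ = 1344578.57 / 16951.55 = 79.32 in

x̄ = 62.96 in, ȳ = 79.32 in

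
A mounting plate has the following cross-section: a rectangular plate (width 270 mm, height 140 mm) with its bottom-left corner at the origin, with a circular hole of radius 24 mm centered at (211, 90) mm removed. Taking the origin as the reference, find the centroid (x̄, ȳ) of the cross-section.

x̄ = 131.18 mm, ȳ = 68.99 mm

plate: A = 270 × 140 = 37800.00, centroid at (135.00, 70.00).
hole: A = −π·24² = -1809.56, centroid at (211.00, 90.00).
ΣA = 35990.44 mm²
ΣAx̄ = (37800.00)(135.00) + (-1809.56)(211.00) = 4721183.40 mm³
ΣAȳ = (37800.00)(70.00) + (-1809.56)(90.00) = 2483139.84 mm³
x̄ = 4721183.40 / 35990.44 = 131.18 mm
ȳ = 2483139.84 / 35990.44 = 68.99 mm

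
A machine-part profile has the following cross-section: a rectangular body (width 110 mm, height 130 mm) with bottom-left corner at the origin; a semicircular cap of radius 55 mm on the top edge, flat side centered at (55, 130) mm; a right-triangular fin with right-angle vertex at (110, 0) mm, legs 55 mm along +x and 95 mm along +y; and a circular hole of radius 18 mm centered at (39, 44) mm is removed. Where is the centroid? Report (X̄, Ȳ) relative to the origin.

rectangular body: A = 110 × 130 = 14300.00, centroid at (55.00, 65.00).
semicircular top: A = ½π·55² = 4751.66, centroid at (55.00, 153.34).
triangular fin: A = ½·55·95 = 2612.50, centroid at (128.33, 31.67).
hole: A = −π·18² = -1017.88, centroid at (39.00, 44.00).
ΣA = 20646.28 mm²
ΣAX̄ = (14300.00)(55.00) + (4751.66)(55.00) + (2612.50)(128.33) + (-1017.88)(39.00) = 1343414.91 mm³
ΣAȲ = (14300.00)(65.00) + (4751.66)(153.34) + (2612.50)(31.67) + (-1017.88)(44.00) = 1696074.94 mm³
X̄ = 1343414.91 / 20646.28 = 65.07 mm
Ȳ = 1696074.94 / 20646.28 = 82.15 mm

X̄ = 65.07 mm, Ȳ = 82.15 mm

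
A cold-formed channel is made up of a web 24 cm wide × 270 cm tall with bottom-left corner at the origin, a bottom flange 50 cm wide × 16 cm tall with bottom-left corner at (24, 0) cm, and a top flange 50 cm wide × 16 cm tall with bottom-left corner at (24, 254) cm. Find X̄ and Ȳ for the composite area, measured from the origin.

web: A = 24 × 270 = 6480.00, centroid at (12.00, 135.00).
bottom flange: A = 50 × 16 = 800.00, centroid at (49.00, 8.00).
top flange: A = 50 × 16 = 800.00, centroid at (49.00, 262.00).
ΣA = 8080.00 cm², ΣAX̄ = 156160.00 cm³, ΣAȲ = 1090800.00 cm³.
X̄ = 156160.00/8080.00 = 19.33 cm; Ȳ = 1090800.00/8080.00 = 135.00 cm.

X̄ = 19.33 cm, Ȳ = 135.00 cm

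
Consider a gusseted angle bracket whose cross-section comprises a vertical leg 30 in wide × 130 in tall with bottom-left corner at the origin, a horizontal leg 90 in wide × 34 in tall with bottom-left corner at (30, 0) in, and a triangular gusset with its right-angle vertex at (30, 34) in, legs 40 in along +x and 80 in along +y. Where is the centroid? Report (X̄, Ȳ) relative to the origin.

Part | A | x̄ᵢ | ȳᵢ | A·x̄ᵢ | A·ȳᵢ
vertical leg | 3900.00 | 15.00 | 65.00 | 58500.00 | 253500.00
horizontal leg | 3060.00 | 75.00 | 17.00 | 229500.00 | 52020.00
gusset | 1600.00 | 43.33 | 60.67 | 69333.33 | 97066.67
Σ | 8560.00 |  |  | 357333.33 | 402586.67
X̄ = 357333.33 / 8560.00 = 41.74 in
Ȳ = 402586.67 / 8560.00 = 47.03 in

X̄ = 41.74 in, Ȳ = 47.03 in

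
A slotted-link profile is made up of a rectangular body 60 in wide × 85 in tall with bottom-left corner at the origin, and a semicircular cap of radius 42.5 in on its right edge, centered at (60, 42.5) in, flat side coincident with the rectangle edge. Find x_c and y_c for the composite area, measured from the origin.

x_c = 47.17 in, y_c = 42.50 in

rectangular body: A = 60 × 85 = 5100.00, centroid at (30.00, 42.50).
semicircular end: A = ½π·42.5² = 2837.25, centroid at (78.04, 42.50).
ΣA = 7937.25 in²
ΣAx_c = (5100.00)(30.00) + (2837.25)(78.04) = 374412.14 in³
ΣAy_c = (5100.00)(42.50) + (2837.25)(42.50) = 337333.16 in³
x_c = 374412.14 / 7937.25 = 47.17 in
y_c = 337333.16 / 7937.25 = 42.50 in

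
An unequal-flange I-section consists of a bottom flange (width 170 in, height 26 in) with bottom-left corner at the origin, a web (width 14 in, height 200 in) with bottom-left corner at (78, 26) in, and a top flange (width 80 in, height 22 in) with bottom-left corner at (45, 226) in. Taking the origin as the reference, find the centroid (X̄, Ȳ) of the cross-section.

X̄ = 85.00 in, Ȳ = 92.14 in

bottom flange: A = 170 × 26 = 4420.00, centroid at (85.00, 13.00).
web: A = 14 × 200 = 2800.00, centroid at (85.00, 126.00).
top flange: A = 80 × 22 = 1760.00, centroid at (85.00, 237.00).
ΣA = 8980.00 in², ΣAX̄ = 763300.00 in³, ΣAȲ = 827380.00 in³.
X̄ = 763300.00/8980.00 = 85.00 in; Ȳ = 827380.00/8980.00 = 92.14 in.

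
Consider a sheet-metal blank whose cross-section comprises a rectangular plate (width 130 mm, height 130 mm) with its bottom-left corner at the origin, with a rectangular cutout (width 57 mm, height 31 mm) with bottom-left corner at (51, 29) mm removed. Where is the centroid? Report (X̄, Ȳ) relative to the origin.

plate: A = 130 × 130 = 16900.00, centroid at (65.00, 65.00).
hole: A = −(57 × 31) = -1767.00, centroid at (79.50, 44.50).
ΣA = 15133.00 mm²
ΣAX̄ = (16900.00)(65.00) + (-1767.00)(79.50) = 958023.50 mm³
ΣAȲ = (16900.00)(65.00) + (-1767.00)(44.50) = 1019868.50 mm³
X̄ = 958023.50 / 15133.00 = 63.31 mm
Ȳ = 1019868.50 / 15133.00 = 67.39 mm

X̄ = 63.31 mm, Ȳ = 67.39 mm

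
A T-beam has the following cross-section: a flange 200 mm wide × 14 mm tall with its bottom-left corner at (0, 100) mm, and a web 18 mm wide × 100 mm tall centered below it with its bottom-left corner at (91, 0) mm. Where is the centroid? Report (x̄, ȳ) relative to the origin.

Part | A | x̄ᵢ | ȳᵢ | A·x̄ᵢ | A·ȳᵢ
web | 1800.00 | 100.00 | 50.00 | 180000.00 | 90000.00
flange | 2800.00 | 100.00 | 107.00 | 280000.00 | 299600.00
Σ | 4600.00 |  |  | 460000.00 | 389600.00
x̄ = 460000.00 / 4600.00 = 100.00 mm
ȳ = 389600.00 / 4600.00 = 84.70 mm

x̄ = 100.00 mm, ȳ = 84.70 mm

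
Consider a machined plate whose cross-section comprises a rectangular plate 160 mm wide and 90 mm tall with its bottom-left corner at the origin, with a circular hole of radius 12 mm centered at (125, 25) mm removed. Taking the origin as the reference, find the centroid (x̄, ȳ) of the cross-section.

plate: A = 160 × 90 = 14400.00, centroid at (80.00, 45.00).
hole: A = −π·12² = -452.39, centroid at (125.00, 25.00).
ΣA = 13947.61 mm²
ΣAx̄ = (14400.00)(80.00) + (-452.39)(125.00) = 1095451.33 mm³
ΣAȳ = (14400.00)(45.00) + (-452.39)(25.00) = 636690.27 mm³
x̄ = 1095451.33 / 13947.61 = 78.54 mm
ȳ = 636690.27 / 13947.61 = 45.65 mm

x̄ = 78.54 mm, ȳ = 45.65 mm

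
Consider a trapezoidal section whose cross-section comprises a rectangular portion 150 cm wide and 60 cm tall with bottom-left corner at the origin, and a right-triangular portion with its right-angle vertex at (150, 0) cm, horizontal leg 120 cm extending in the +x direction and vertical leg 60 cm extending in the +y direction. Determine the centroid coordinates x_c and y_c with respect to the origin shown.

rectangular portion: A = 150 × 60 = 9000.00, centroid at (75.00, 30.00).
triangular portion: A = ½·120·60 = 3600.00, centroid at (190.00, 20.00).
ΣA = 12600.00 cm², ΣAx_c = 1359000.00 cm³, ΣAy_c = 342000.00 cm³.
x_c = 1359000.00/12600.00 = 107.86 cm; y_c = 342000.00/12600.00 = 27.14 cm.

x_c = 107.86 cm, y_c = 27.14 cm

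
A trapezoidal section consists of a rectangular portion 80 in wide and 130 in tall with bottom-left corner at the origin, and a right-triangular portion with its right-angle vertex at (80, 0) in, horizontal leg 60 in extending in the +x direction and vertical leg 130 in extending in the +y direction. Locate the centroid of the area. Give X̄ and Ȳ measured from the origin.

rectangular portion: A = 80 × 130 = 10400.00, centroid at (40.00, 65.00).
triangular portion: A = ½·60·130 = 3900.00, centroid at (100.00, 43.33).
ΣA = 14300.00 in², ΣAX̄ = 806000.00 in³, ΣAȲ = 845000.00 in³.
X̄ = 806000.00/14300.00 = 56.36 in; Ȳ = 845000.00/14300.00 = 59.09 in.

X̄ = 56.36 in, Ȳ = 59.09 in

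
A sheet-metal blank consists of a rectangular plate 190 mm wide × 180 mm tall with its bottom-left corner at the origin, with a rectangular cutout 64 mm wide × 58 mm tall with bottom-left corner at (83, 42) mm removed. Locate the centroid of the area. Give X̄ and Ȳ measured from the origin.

X̄ = 92.56 mm, Ȳ = 92.31 mm

plate: A = 190 × 180 = 34200.00, centroid at (95.00, 90.00).
hole: A = −(64 × 58) = -3712.00, centroid at (115.00, 71.00).
ΣA = 30488.00 mm²
ΣAX̄ = (34200.00)(95.00) + (-3712.00)(115.00) = 2822120.00 mm³
ΣAȲ = (34200.00)(90.00) + (-3712.00)(71.00) = 2814448.00 mm³
X̄ = 2822120.00 / 30488.00 = 92.56 mm
Ȳ = 2814448.00 / 30488.00 = 92.31 mm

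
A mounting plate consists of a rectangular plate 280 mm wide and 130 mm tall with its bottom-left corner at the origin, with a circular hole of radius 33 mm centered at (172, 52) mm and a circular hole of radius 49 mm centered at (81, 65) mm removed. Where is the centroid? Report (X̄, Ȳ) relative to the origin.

Part | A | x̄ᵢ | ȳᵢ | A·x̄ᵢ | A·ȳᵢ
plate | 36400.00 | 140.00 | 65.00 | 5096000.00 | 2366000.00
hole 1 | -3421.19 | 172.00 | 52.00 | -588445.44 | -177902.11
hole 2 | -7542.96 | 81.00 | 65.00 | -610980.08 | -490292.66
Σ | 25435.84 |  |  | 3896574.48 | 1697805.23
X̄ = 3896574.48 / 25435.84 = 153.19 mm
Ȳ = 1697805.23 / 25435.84 = 66.75 mm

X̄ = 153.19 mm, Ȳ = 66.75 mm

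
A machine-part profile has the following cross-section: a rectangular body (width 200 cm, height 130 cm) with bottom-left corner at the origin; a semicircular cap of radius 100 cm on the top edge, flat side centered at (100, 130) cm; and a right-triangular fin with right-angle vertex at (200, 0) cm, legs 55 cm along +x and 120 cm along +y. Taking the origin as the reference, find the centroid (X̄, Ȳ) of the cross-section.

Part | A | x̄ᵢ | ȳᵢ | A·x̄ᵢ | A·ȳᵢ
rectangular body | 26000.00 | 100.00 | 65.00 | 2600000.00 | 1690000.00
semicircular top | 15707.96 | 100.00 | 172.44 | 1570796.33 | 2708701.89
triangular fin | 3300.00 | 218.33 | 40.00 | 720500.00 | 132000.00
Σ | 45007.96 |  |  | 4891296.33 | 4530701.89
X̄ = 4891296.33 / 45007.96 = 108.68 cm
Ȳ = 4530701.89 / 45007.96 = 100.66 cm

X̄ = 108.68 cm, Ȳ = 100.66 cm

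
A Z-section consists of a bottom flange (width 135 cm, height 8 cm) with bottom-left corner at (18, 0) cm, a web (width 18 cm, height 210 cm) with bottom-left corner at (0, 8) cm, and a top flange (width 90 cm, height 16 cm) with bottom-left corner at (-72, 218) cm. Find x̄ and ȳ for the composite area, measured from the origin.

x̄ = 13.89 cm, ȳ = 120.14 cm

Part | A | x̄ᵢ | ȳᵢ | A·x̄ᵢ | A·ȳᵢ
bottom flange | 1080.00 | 85.50 | 4.00 | 92340.00 | 4320.00
web | 3780.00 | 9.00 | 113.00 | 34020.00 | 427140.00
top flange | 1440.00 | -27.00 | 226.00 | -38880.00 | 325440.00
Σ | 6300.00 |  |  | 87480.00 | 756900.00
x̄ = 87480.00 / 6300.00 = 13.89 cm
ȳ = 756900.00 / 6300.00 = 120.14 cm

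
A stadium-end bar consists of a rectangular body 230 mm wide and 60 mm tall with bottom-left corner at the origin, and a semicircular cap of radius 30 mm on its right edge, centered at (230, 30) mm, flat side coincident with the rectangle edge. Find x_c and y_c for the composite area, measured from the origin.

x_c = 126.87 mm, y_c = 30.00 mm

rectangular body: A = 230 × 60 = 13800.00, centroid at (115.00, 30.00).
semicircular end: A = ½π·30² = 1413.72, centroid at (242.73, 30.00).
ΣA = 15213.72 mm², ΣAx_c = 1930154.84 mm³, ΣAy_c = 456411.50 mm³.
x_c = 1930154.84/15213.72 = 126.87 mm; y_c = 456411.50/15213.72 = 30.00 mm.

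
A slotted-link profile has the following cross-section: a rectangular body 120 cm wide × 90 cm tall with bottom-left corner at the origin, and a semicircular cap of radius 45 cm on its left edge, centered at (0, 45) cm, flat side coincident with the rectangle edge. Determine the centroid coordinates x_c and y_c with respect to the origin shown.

x_c = 42.00 cm, y_c = 45.00 cm

rectangular body: A = 120 × 90 = 10800.00, centroid at (60.00, 45.00).
semicircular end: A = ½π·45² = 3180.86, centroid at (-19.10, 45.00).
ΣA = 13980.86 cm², ΣAx_c = 587250.00 cm³, ΣAy_c = 629138.82 cm³.
x_c = 587250.00/13980.86 = 42.00 cm; y_c = 629138.82/13980.86 = 45.00 cm.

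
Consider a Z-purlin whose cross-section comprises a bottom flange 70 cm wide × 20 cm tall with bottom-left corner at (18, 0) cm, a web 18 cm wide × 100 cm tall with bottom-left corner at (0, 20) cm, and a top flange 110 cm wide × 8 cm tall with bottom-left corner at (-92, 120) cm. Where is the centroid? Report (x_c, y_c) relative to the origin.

x_c = 14.18 cm, y_c = 61.06 cm

bottom flange: A = 70 × 20 = 1400.00, centroid at (53.00, 10.00).
web: A = 18 × 100 = 1800.00, centroid at (9.00, 70.00).
top flange: A = 110 × 8 = 880.00, centroid at (-37.00, 124.00).
ΣA = 4080.00 cm², ΣAx_c = 57840.00 cm³, ΣAy_c = 249120.00 cm³.
x_c = 57840.00/4080.00 = 14.18 cm; y_c = 249120.00/4080.00 = 61.06 cm.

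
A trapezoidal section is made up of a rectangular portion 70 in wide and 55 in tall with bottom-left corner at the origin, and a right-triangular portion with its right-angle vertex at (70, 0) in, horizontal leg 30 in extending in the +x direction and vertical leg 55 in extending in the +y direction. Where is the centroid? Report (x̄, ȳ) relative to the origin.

x̄ = 42.94 in, ȳ = 25.88 in

rectangular portion: A = 70 × 55 = 3850.00, centroid at (35.00, 27.50).
triangular portion: A = ½·30·55 = 825.00, centroid at (80.00, 18.33).
ΣA = 4675.00 in², ΣAx̄ = 200750.00 in³, ΣAȳ = 121000.00 in³.
x̄ = 200750.00/4675.00 = 42.94 in; ȳ = 121000.00/4675.00 = 25.88 in.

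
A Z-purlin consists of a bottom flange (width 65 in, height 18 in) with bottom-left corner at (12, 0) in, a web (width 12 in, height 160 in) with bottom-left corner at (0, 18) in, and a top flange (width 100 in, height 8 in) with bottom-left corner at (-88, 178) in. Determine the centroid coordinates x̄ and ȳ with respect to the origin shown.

x̄ = 8.53 in, ȳ = 88.51 in

bottom flange: A = 65 × 18 = 1170.00, centroid at (44.50, 9.00).
web: A = 12 × 160 = 1920.00, centroid at (6.00, 98.00).
top flange: A = 100 × 8 = 800.00, centroid at (-38.00, 182.00).
ΣA = 3890.00 in², ΣAx̄ = 33185.00 in³, ΣAȳ = 344290.00 in³.
x̄ = 33185.00/3890.00 = 8.53 in; ȳ = 344290.00/3890.00 = 88.51 in.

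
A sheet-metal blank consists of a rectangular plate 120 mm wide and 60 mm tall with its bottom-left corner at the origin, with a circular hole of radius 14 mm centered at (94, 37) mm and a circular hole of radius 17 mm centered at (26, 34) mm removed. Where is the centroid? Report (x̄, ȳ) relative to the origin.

x̄ = 61.75 mm, ȳ = 28.60 mm

plate: A = 120 × 60 = 7200.00, centroid at (60.00, 30.00).
hole 1: A = −π·14² = -615.75, centroid at (94.00, 37.00).
hole 2: A = −π·17² = -907.92, centroid at (26.00, 34.00).
ΣA = 5676.33 mm²
ΣAx̄ = (7200.00)(60.00) + (-615.75)(94.00) + (-907.92)(26.00) = 350513.37 mm³
ΣAȳ = (7200.00)(30.00) + (-615.75)(37.00) + (-907.92)(34.00) = 162347.88 mm³
x̄ = 350513.37 / 5676.33 = 61.75 mm
ȳ = 162347.88 / 5676.33 = 28.60 mm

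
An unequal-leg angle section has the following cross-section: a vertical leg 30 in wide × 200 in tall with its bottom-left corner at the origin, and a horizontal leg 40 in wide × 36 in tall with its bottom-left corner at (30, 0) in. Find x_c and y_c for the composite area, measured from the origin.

x_c = 21.77 in, y_c = 84.13 in

vertical leg: A = 30 × 200 = 6000.00, centroid at (15.00, 100.00).
horizontal leg: A = 40 × 36 = 1440.00, centroid at (50.00, 18.00).
ΣA = 7440.00 in², ΣAx_c = 162000.00 in³, ΣAy_c = 625920.00 in³.
x_c = 162000.00/7440.00 = 21.77 in; y_c = 625920.00/7440.00 = 84.13 in.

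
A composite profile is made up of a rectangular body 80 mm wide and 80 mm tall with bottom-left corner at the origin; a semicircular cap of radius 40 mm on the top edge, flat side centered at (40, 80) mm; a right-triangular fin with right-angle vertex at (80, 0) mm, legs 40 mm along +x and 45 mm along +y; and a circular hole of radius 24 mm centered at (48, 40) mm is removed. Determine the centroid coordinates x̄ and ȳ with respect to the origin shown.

rectangular body: A = 80 × 80 = 6400.00, centroid at (40.00, 40.00).
semicircular top: A = ½π·40² = 2513.27, centroid at (40.00, 96.98).
triangular fin: A = ½·40·45 = 900.00, centroid at (93.33, 15.00).
hole: A = −π·24² = -1809.56, centroid at (48.00, 40.00).
ΣA = 8003.72 mm², ΣAx̄ = 353672.21 mm³, ΣAȳ = 440846.30 mm³.
x̄ = 353672.21/8003.72 = 44.19 mm; ȳ = 440846.30/8003.72 = 55.08 mm.

x̄ = 44.19 mm, ȳ = 55.08 mm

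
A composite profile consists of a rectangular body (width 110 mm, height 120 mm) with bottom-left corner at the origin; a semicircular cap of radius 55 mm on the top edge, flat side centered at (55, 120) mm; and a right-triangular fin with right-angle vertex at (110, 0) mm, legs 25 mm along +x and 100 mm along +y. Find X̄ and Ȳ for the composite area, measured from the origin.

X̄ = 59.12 mm, Ȳ = 78.89 mm

Part | A | x̄ᵢ | ȳᵢ | A·x̄ᵢ | A·ȳᵢ
rectangular body | 13200.00 | 55.00 | 60.00 | 726000.00 | 792000.00
semicircular top | 4751.66 | 55.00 | 143.34 | 261341.24 | 681115.73
triangular fin | 1250.00 | 118.33 | 33.33 | 147916.67 | 41666.67
Σ | 19201.66 |  |  | 1135257.91 | 1514782.40
X̄ = 1135257.91 / 19201.66 = 59.12 mm
Ȳ = 1514782.40 / 19201.66 = 78.89 mm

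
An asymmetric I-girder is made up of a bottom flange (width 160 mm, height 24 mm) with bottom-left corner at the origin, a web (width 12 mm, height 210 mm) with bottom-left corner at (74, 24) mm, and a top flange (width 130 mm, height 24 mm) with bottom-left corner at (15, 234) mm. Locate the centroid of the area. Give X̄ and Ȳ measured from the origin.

bottom flange: A = 160 × 24 = 3840.00, centroid at (80.00, 12.00).
web: A = 12 × 210 = 2520.00, centroid at (80.00, 129.00).
top flange: A = 130 × 24 = 3120.00, centroid at (80.00, 246.00).
ΣA = 9480.00 mm²
ΣAX̄ = (3840.00)(80.00) + (2520.00)(80.00) + (3120.00)(80.00) = 758400.00 mm³
ΣAȲ = (3840.00)(12.00) + (2520.00)(129.00) + (3120.00)(246.00) = 1138680.00 mm³
X̄ = 758400.00 / 9480.00 = 80.00 mm
Ȳ = 1138680.00 / 9480.00 = 120.11 mm

X̄ = 80.00 mm, Ȳ = 120.11 mm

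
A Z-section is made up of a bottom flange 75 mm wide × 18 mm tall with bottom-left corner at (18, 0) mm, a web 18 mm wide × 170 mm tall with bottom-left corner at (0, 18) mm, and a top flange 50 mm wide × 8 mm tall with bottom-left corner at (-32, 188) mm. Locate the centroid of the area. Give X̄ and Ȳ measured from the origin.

X̄ = 20.72 mm, Ȳ = 84.02 mm

bottom flange: A = 75 × 18 = 1350.00, centroid at (55.50, 9.00).
web: A = 18 × 170 = 3060.00, centroid at (9.00, 103.00).
top flange: A = 50 × 8 = 400.00, centroid at (-7.00, 192.00).
ΣA = 4810.00 mm², ΣAX̄ = 99665.00 mm³, ΣAȲ = 404130.00 mm³.
X̄ = 99665.00/4810.00 = 20.72 mm; Ȳ = 404130.00/4810.00 = 84.02 mm.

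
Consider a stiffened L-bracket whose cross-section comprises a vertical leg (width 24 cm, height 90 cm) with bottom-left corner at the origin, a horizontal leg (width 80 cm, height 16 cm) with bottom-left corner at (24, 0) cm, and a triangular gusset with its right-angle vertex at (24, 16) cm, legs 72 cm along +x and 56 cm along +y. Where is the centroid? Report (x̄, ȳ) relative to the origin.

vertical leg: A = 24 × 90 = 2160.00, centroid at (12.00, 45.00).
horizontal leg: A = 80 × 16 = 1280.00, centroid at (64.00, 8.00).
gusset: A = ½·72·56 = 2016.00, centroid at (48.00, 34.67).
ΣA = 5456.00 cm², ΣAx̄ = 204608.00 cm³, ΣAȳ = 177328.00 cm³.
x̄ = 204608.00/5456.00 = 37.50 cm; ȳ = 177328.00/5456.00 = 32.50 cm.

x̄ = 37.50 cm, ȳ = 32.50 cm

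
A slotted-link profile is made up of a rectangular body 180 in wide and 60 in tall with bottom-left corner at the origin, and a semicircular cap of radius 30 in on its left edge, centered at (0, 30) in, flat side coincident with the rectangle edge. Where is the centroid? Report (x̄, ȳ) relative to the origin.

rectangular body: A = 180 × 60 = 10800.00, centroid at (90.00, 30.00).
semicircular end: A = ½π·30² = 1413.72, centroid at (-12.73, 30.00).
ΣA = 12213.72 in², ΣAx̄ = 954000.00 in³, ΣAȳ = 366411.50 in³.
x̄ = 954000.00/12213.72 = 78.11 in; ȳ = 366411.50/12213.72 = 30.00 in.

x̄ = 78.11 in, ȳ = 30.00 in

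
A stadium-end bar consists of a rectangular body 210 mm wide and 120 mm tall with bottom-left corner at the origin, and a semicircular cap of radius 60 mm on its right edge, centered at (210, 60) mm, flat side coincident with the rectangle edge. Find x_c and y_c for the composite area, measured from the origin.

x_c = 128.91 mm, y_c = 60.00 mm

rectangular body: A = 210 × 120 = 25200.00, centroid at (105.00, 60.00).
semicircular end: A = ½π·60² = 5654.87, centroid at (235.46, 60.00).
ΣA = 30854.87 mm²
ΣAx_c = (25200.00)(105.00) + (5654.87)(235.46) = 3977522.02 mm³
ΣAy_c = (25200.00)(60.00) + (5654.87)(60.00) = 1851292.01 mm³
x_c = 3977522.02 / 30854.87 = 128.91 mm
y_c = 1851292.01 / 30854.87 = 60.00 mm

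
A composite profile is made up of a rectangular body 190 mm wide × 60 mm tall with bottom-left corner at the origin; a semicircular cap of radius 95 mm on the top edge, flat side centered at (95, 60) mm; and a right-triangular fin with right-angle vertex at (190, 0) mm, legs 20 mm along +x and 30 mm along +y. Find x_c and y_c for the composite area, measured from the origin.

rectangular body: A = 190 × 60 = 11400.00, centroid at (95.00, 30.00).
semicircular top: A = ½π·95² = 14176.44, centroid at (95.00, 100.32).
triangular fin: A = ½·20·30 = 300.00, centroid at (196.67, 10.00).
ΣA = 25876.44 mm²
ΣAx_c = (11400.00)(95.00) + (14176.44)(95.00) + (300.00)(196.67) = 2488761.50 mm³
ΣAy_c = (11400.00)(30.00) + (14176.44)(100.32) + (300.00)(10.00) = 1767169.54 mm³
x_c = 2488761.50 / 25876.44 = 96.18 mm
y_c = 1767169.54 / 25876.44 = 68.29 mm

x_c = 96.18 mm, y_c = 68.29 mm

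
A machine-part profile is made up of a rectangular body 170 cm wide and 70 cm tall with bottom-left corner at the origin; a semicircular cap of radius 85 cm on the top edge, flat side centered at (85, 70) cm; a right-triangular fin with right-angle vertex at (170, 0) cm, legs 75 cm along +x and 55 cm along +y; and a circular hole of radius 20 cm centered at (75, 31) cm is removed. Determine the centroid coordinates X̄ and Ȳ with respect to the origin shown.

rectangular body: A = 170 × 70 = 11900.00, centroid at (85.00, 35.00).
semicircular top: A = ½π·85² = 11349.00, centroid at (85.00, 106.08).
triangular fin: A = ½·75·55 = 2062.50, centroid at (195.00, 18.33).
hole: A = −π·20² = -1256.64, centroid at (75.00, 31.00).
ΣA = 24054.87 cm²
ΣAX̄ = (11900.00)(85.00) + (11349.00)(85.00) + (2062.50)(195.00) + (-1256.64)(75.00) = 2284105.01 cm³
ΣAȲ = (11900.00)(35.00) + (11349.00)(106.08) + (2062.50)(18.33) + (-1256.64)(31.00) = 1619203.66 cm³
X̄ = 2284105.01 / 24054.87 = 94.95 cm
Ȳ = 1619203.66 / 24054.87 = 67.31 cm

X̄ = 94.95 cm, Ȳ = 67.31 cm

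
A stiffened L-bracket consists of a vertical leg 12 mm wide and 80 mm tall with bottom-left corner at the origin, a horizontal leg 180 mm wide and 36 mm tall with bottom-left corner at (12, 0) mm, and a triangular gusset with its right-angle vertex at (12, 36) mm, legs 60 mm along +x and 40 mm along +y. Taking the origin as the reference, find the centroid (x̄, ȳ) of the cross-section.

x̄ = 81.61 mm, ȳ = 24.80 mm

Part | A | x̄ᵢ | ȳᵢ | A·x̄ᵢ | A·ȳᵢ
vertical leg | 960.00 | 6.00 | 40.00 | 5760.00 | 38400.00
horizontal leg | 6480.00 | 102.00 | 18.00 | 660960.00 | 116640.00
gusset | 1200.00 | 32.00 | 49.33 | 38400.00 | 59200.00
Σ | 8640.00 |  |  | 705120.00 | 214240.00
x̄ = 705120.00 / 8640.00 = 81.61 mm
ȳ = 214240.00 / 8640.00 = 24.80 mm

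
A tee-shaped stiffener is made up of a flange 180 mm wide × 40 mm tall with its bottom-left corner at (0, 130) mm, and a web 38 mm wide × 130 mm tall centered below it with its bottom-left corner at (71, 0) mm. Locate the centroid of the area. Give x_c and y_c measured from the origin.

Part | A | x̄ᵢ | ȳᵢ | A·x̄ᵢ | A·ȳᵢ
web | 4940.00 | 90.00 | 65.00 | 444600.00 | 321100.00
flange | 7200.00 | 90.00 | 150.00 | 648000.00 | 1080000.00
Σ | 12140.00 |  |  | 1092600.00 | 1401100.00
x_c = 1092600.00 / 12140.00 = 90.00 mm
y_c = 1401100.00 / 12140.00 = 115.41 mm

x_c = 90.00 mm, y_c = 115.41 mm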